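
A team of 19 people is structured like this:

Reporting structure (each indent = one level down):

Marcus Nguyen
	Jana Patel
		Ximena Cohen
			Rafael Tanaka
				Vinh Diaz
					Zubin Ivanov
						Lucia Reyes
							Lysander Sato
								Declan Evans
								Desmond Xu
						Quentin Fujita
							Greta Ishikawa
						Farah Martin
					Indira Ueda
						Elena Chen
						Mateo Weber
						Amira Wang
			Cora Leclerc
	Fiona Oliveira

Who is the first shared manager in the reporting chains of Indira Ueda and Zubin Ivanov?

Vinh Diaz

Indira Ueda's chain of managers is Vinh Diaz, Rafael Tanaka, Ximena Cohen, Jana Patel, Marcus Nguyen. Zubin Ivanov's chain of managers is Vinh Diaz, Rafael Tanaka, Ximena Cohen, Jana Patel, Marcus Nguyen. The first manager that appears in both chains is Vinh Diaz.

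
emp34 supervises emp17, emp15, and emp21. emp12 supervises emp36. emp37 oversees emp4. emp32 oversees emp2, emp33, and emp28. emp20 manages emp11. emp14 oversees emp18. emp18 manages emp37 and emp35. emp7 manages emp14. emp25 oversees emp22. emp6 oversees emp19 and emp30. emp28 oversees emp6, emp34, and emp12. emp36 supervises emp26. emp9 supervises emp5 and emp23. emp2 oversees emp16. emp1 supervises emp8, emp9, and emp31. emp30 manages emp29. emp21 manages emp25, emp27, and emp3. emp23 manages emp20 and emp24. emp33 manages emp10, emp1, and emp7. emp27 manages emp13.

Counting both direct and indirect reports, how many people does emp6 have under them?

3

emp6 directly manages emp30, emp19. Under emp30: emp29 (1). emp19 has no reports. So emp6's organization is 2 direct reports plus everyone under them: 2 + 1 = 3.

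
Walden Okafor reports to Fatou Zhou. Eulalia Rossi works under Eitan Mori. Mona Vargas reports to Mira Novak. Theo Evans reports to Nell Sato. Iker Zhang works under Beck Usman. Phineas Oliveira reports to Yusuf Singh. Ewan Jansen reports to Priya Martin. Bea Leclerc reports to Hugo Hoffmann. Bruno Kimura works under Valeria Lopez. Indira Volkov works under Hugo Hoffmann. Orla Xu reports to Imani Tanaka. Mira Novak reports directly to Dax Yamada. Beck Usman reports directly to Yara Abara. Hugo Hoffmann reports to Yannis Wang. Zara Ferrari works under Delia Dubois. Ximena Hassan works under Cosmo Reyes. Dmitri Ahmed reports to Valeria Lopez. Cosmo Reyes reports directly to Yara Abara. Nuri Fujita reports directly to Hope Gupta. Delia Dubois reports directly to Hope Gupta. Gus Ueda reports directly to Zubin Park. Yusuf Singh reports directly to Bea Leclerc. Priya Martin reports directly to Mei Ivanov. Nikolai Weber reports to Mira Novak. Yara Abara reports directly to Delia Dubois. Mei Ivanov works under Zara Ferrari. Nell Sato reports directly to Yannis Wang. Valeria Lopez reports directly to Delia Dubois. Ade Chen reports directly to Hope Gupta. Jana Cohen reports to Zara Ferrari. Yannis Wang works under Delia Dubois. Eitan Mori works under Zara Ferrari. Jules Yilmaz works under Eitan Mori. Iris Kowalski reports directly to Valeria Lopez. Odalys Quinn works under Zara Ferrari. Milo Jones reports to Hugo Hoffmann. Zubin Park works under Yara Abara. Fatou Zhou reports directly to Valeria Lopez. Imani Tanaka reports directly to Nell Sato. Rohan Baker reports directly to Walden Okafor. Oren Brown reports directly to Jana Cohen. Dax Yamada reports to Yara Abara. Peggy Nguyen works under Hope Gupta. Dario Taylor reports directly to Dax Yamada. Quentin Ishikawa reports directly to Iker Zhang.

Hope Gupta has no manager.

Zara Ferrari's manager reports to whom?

Hope Gupta

Zara Ferrari reports to Delia Dubois, and Delia Dubois reports to Hope Gupta. So Zara Ferrari's skip-level manager is Hope Gupta.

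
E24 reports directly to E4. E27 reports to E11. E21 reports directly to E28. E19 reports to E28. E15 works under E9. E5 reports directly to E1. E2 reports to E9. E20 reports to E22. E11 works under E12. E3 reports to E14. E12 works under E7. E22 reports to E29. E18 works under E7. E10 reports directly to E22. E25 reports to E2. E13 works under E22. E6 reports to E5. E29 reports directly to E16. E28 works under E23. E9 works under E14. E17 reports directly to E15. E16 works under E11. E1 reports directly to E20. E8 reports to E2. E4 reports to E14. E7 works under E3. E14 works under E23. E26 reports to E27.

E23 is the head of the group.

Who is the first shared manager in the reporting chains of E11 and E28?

E11's chain of managers is E12, E7, E3, E14, E23. E28's chain of managers is E23. The first manager that appears in both chains is E23.

E23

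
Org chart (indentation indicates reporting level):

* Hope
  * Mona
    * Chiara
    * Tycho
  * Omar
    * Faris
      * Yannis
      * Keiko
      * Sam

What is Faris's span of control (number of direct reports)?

Faris directly manages Yannis, Keiko, Sam. That is 3 direct reports.

3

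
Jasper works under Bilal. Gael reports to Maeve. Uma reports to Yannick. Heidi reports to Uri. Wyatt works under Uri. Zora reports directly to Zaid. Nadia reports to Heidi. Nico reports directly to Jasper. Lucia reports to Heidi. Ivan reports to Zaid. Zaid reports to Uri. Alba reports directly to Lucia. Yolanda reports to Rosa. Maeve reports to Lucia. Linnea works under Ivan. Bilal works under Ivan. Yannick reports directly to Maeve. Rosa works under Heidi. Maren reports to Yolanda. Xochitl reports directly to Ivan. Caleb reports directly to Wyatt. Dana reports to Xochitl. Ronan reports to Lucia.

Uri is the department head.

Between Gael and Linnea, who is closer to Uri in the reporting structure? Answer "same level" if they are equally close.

Gael is 4 levels below Uri; Linnea is 3. Linnea is higher.

Linnea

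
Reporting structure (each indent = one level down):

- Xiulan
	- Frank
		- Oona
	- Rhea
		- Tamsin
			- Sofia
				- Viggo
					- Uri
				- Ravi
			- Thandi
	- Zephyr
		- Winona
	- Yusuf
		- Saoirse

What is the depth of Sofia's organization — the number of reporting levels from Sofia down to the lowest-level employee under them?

The longest chain under Sofia runs Sofia → Viggo → Uri, which is 2 levels below Sofia.

2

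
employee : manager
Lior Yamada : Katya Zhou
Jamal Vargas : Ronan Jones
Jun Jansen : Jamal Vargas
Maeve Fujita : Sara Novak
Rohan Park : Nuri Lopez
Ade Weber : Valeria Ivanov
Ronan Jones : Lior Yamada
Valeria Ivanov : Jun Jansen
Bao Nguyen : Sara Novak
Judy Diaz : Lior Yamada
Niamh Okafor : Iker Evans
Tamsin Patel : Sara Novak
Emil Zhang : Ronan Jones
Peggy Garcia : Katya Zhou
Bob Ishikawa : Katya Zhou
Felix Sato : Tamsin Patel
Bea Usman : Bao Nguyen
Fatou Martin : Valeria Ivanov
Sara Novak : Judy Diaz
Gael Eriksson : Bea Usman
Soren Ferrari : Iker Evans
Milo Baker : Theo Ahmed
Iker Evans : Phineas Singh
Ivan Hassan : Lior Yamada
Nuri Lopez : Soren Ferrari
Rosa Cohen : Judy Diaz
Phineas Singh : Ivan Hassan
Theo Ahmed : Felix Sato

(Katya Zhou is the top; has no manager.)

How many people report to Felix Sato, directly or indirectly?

2

Felix Sato directly manages Theo Ahmed. Under Theo Ahmed: Milo Baker (1). That's 2 in total.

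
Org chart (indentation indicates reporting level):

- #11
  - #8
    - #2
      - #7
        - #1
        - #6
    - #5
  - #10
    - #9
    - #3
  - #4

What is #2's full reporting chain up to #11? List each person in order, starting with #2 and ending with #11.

#2 reports to #8. #8 reports to #11. #11 is at the top.

#2 -> #8 -> #11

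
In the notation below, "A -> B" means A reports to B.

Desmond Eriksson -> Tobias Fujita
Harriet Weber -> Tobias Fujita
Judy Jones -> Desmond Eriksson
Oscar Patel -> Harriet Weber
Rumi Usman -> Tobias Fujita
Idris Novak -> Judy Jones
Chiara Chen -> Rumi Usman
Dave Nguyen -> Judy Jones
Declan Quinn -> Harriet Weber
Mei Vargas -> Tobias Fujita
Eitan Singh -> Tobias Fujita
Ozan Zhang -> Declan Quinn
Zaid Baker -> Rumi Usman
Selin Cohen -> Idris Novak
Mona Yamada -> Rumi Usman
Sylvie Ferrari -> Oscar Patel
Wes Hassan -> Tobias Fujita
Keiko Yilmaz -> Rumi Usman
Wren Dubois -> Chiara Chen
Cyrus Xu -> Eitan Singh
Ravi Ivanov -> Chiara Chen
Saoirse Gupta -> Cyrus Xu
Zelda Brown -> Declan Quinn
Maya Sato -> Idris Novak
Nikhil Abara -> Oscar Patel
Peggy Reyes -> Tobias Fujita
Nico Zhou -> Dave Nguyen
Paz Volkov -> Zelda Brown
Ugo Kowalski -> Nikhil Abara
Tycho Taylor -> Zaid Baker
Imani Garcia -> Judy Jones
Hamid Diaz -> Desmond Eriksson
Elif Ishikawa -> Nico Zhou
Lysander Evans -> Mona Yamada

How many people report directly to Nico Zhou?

Nico Zhou directly manages Elif Ishikawa. That is 1 direct report.

1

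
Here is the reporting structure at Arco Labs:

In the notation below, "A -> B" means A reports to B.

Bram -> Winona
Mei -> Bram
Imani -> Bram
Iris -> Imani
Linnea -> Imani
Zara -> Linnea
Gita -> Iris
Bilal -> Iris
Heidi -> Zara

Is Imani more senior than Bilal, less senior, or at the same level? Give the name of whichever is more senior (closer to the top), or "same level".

Imani

Imani is 2 levels below Winona; Bilal is 4. Imani is higher.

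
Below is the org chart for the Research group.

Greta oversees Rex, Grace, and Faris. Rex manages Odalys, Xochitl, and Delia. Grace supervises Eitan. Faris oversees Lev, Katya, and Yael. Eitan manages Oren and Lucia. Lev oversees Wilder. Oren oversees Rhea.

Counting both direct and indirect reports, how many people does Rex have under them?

Rex directly manages Odalys, Xochitl, Delia. Odalys has no reports. Xochitl has no reports. Delia has no reports. So Rex's organization is 3 direct reports plus everyone under them: 1 + 1 + 1 = 3.

3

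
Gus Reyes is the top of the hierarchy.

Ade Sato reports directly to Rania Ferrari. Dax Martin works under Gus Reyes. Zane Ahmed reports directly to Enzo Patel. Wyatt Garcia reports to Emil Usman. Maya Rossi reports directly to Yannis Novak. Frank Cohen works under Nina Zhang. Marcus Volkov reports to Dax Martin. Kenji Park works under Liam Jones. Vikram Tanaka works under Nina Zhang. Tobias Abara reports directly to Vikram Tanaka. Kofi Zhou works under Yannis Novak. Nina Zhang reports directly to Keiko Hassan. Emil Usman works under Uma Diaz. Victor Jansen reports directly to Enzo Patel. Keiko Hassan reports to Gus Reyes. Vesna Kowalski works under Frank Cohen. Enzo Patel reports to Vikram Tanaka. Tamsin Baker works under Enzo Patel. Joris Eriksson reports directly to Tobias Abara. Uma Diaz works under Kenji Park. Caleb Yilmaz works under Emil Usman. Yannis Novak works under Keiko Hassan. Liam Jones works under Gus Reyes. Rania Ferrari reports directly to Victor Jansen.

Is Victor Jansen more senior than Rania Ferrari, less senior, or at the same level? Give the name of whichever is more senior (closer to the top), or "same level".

Victor Jansen is 5 levels below Gus Reyes; Rania Ferrari is 6. Victor Jansen is higher.

Victor Jansen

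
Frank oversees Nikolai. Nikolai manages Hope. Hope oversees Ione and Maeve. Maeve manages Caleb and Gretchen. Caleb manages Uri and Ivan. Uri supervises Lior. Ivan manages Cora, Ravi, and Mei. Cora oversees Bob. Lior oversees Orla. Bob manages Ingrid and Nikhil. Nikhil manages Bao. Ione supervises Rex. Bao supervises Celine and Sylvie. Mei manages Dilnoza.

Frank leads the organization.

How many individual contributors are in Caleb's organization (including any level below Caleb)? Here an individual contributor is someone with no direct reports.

The people in Caleb's organization with no one reporting to them are Dilnoza, Ravi, Ingrid, Sylvie, Celine, Orla. That is 6.

6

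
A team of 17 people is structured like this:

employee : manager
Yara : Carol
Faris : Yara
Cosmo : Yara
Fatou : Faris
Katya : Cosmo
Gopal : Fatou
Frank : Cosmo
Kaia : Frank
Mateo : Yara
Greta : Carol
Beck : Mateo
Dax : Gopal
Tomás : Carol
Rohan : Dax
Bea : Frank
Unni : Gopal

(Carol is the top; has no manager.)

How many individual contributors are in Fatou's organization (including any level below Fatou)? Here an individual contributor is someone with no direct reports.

2

The people in Fatou's organization with no one reporting to them are Unni, Rohan. That is 2.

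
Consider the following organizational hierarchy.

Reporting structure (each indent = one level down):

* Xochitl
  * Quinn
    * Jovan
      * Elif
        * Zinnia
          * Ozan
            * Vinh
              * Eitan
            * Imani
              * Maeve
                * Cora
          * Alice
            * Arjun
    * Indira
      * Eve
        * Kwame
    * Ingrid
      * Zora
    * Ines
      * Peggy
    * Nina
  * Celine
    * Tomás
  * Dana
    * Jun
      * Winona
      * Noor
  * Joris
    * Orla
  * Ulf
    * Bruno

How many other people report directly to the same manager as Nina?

Nina reports to Quinn. Quinn's other direct reports are Jovan, Indira, Ingrid, Ines — 4 peers.

4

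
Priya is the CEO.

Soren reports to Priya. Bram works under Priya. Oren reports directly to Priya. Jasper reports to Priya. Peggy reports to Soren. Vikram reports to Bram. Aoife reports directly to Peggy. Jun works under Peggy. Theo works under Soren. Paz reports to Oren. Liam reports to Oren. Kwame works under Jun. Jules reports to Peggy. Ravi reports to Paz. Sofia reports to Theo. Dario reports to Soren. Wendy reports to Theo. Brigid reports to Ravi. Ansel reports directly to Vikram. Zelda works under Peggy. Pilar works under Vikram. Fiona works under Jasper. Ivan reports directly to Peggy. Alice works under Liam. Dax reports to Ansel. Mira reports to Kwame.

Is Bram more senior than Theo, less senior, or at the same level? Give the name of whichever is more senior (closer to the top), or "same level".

Bram is 1 level below Priya; Theo is 2. Bram is higher.

Bram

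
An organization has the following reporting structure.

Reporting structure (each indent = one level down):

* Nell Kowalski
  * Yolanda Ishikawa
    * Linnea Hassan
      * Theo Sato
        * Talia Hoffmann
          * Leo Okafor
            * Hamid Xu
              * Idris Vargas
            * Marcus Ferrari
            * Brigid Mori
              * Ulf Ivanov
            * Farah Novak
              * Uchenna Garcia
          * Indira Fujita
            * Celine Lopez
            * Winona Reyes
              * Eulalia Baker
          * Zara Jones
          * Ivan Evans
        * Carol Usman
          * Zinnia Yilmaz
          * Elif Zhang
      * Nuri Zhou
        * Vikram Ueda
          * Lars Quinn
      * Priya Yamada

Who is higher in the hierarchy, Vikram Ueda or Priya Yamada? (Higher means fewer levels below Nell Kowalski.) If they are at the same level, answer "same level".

Vikram Ueda is 4 levels below Nell Kowalski; Priya Yamada is 3. Priya Yamada is higher.

Priya Yamada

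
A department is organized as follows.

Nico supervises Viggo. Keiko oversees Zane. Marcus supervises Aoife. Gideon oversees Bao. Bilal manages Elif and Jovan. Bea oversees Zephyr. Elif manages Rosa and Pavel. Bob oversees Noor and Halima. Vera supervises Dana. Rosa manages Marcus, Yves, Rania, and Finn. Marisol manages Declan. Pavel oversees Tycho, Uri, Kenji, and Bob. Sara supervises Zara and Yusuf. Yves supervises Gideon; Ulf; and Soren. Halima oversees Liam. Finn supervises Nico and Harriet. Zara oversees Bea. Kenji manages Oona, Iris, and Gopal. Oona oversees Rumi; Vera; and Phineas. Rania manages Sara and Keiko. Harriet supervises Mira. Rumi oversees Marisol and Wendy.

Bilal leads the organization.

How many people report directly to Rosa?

Rosa directly manages Rania, Yves, Marcus, Finn. That is 4 direct reports.

4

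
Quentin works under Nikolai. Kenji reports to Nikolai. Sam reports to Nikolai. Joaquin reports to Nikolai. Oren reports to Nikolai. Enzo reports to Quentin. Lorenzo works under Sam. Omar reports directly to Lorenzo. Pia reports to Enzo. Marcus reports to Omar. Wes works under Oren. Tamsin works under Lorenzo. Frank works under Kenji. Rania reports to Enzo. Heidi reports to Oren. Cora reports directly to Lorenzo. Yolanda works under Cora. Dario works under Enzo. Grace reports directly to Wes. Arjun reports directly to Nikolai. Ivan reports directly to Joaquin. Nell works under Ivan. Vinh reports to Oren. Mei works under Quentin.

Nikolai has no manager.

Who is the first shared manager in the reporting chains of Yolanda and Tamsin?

Lorenzo

Yolanda's chain of managers is Cora, Lorenzo, Sam, Nikolai. Tamsin's chain of managers is Lorenzo, Sam, Nikolai. The first manager that appears in both chains is Lorenzo.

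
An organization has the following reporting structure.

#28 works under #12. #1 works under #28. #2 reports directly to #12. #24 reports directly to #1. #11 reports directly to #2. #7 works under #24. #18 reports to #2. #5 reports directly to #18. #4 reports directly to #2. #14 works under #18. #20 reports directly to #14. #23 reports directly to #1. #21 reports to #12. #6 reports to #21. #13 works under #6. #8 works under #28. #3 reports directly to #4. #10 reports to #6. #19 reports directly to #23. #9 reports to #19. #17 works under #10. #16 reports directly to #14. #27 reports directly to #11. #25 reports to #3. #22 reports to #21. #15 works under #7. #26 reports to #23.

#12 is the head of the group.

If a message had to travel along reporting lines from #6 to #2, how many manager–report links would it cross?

#6 is 2 levels below #12, and #2 is 1 level below #12 (their lowest common manager). The shortest path runs up from #6 to #12 and back down to #2: 2 + 1 = 3 links.

3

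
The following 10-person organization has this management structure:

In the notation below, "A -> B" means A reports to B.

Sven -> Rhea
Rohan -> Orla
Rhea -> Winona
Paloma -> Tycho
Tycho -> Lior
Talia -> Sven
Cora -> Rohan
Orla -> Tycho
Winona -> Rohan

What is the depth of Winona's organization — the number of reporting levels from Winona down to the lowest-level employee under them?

The longest chain under Winona runs Winona → Rhea → Sven → Talia, which is 3 levels below Winona.

3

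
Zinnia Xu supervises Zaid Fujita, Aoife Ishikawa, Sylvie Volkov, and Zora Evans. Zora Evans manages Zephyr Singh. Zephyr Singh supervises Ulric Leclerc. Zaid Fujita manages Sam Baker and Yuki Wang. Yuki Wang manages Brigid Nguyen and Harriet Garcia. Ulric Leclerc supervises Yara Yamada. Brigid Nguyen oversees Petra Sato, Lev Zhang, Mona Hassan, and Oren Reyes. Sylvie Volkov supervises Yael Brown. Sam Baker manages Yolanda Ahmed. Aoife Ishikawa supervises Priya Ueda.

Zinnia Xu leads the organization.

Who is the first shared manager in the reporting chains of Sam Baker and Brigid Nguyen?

Zaid Fujita

Sam Baker's chain of managers is Zaid Fujita, Zinnia Xu. Brigid Nguyen's chain of managers is Yuki Wang, Zaid Fujita, Zinnia Xu. The first manager that appears in both chains is Zaid Fujita.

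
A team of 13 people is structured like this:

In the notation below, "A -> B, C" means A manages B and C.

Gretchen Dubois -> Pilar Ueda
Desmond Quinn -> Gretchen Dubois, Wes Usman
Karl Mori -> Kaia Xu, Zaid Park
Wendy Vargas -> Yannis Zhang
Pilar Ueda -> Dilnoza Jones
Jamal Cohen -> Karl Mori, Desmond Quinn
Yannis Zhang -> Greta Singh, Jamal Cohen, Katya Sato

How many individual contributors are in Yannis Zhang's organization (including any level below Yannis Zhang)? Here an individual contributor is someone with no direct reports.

The people in Yannis Zhang's organization with no one reporting to them are Katya Sato, Wes Usman, Dilnoza Jones, Zaid Park, Kaia Xu, Greta Singh. That is 6.

6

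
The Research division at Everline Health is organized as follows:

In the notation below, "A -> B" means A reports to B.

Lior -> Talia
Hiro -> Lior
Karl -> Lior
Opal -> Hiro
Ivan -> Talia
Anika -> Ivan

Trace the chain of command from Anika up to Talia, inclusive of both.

Anika reports to Ivan. Ivan reports to Talia. Talia is at the top.

Anika -> Ivan -> Talia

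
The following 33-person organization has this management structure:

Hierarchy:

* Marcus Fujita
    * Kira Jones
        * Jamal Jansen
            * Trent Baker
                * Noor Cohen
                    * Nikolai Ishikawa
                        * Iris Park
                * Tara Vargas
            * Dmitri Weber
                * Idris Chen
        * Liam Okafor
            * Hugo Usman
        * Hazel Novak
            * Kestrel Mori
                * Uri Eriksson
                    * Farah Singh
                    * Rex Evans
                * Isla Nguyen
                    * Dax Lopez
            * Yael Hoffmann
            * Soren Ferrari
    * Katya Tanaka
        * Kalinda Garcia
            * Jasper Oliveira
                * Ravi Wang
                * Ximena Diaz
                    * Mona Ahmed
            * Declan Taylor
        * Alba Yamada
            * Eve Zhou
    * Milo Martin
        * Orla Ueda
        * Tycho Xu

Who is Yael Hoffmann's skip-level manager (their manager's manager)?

Kira Jones

Yael Hoffmann reports to Hazel Novak, and Hazel Novak reports to Kira Jones. So Yael Hoffmann's skip-level manager is Kira Jones.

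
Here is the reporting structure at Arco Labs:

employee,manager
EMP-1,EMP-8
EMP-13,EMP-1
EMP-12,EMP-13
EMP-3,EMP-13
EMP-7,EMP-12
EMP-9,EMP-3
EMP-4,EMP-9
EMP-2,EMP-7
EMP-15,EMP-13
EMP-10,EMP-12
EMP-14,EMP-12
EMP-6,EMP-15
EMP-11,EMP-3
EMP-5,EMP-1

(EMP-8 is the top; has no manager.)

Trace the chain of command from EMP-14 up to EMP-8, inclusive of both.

EMP-14 reports to EMP-12. EMP-12 reports to EMP-13. EMP-13 reports to EMP-1. EMP-1 reports to EMP-8. EMP-8 is at the top.

EMP-14 -> EMP-12 -> EMP-13 -> EMP-1 -> EMP-8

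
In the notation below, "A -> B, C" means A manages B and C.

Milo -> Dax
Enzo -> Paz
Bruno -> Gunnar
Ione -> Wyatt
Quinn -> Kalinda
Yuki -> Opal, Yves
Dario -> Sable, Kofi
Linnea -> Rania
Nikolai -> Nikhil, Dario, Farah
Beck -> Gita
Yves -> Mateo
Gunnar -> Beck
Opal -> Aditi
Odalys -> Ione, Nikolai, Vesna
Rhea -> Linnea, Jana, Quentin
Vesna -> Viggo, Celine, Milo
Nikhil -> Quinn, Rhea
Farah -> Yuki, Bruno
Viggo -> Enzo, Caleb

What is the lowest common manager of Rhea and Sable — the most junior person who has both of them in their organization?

Rhea's chain of managers is Nikhil, Nikolai, Odalys. Sable's chain of managers is Dario, Nikolai, Odalys. The first manager that appears in both chains is Nikolai.

Nikolai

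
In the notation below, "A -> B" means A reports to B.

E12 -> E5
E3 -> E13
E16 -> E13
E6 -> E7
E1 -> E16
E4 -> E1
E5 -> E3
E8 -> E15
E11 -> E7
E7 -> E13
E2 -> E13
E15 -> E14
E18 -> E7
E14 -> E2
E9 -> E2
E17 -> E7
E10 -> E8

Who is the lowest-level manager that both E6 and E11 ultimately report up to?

E7

E6's chain of managers is E7, E13. E11's chain of managers is E7, E13. The first manager that appears in both chains is E7.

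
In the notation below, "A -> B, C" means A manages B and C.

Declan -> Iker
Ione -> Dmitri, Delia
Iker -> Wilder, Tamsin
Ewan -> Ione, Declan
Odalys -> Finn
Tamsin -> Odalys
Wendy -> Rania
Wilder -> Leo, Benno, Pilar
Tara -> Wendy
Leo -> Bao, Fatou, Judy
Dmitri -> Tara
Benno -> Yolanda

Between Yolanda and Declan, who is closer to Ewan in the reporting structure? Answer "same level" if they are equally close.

Declan

Yolanda is 5 levels below Ewan; Declan is 1. Declan is higher.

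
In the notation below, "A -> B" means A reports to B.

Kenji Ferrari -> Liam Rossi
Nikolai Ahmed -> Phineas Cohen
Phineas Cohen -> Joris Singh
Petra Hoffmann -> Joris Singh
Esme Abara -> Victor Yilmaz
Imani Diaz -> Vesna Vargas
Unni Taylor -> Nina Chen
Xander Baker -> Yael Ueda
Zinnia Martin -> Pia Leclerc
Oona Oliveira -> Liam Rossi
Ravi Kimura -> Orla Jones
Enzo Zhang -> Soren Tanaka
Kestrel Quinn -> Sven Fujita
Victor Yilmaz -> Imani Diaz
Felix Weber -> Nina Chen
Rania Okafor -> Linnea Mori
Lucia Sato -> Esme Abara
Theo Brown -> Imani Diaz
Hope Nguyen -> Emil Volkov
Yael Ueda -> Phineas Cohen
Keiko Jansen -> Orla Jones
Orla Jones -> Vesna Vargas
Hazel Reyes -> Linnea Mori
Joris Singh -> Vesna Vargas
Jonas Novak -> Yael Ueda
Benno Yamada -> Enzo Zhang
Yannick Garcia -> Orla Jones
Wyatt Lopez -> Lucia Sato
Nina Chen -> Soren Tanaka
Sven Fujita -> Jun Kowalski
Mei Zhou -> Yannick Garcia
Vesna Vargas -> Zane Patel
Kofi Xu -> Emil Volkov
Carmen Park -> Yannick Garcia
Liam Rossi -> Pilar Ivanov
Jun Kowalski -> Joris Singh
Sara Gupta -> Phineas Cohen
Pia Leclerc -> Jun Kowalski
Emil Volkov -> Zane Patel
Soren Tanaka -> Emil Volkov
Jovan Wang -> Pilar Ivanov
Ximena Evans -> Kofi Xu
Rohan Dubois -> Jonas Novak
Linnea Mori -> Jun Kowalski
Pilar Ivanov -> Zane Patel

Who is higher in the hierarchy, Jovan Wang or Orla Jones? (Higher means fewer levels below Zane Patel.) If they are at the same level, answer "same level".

same level

Both Jovan Wang and Orla Jones are 2 levels below Zane Patel.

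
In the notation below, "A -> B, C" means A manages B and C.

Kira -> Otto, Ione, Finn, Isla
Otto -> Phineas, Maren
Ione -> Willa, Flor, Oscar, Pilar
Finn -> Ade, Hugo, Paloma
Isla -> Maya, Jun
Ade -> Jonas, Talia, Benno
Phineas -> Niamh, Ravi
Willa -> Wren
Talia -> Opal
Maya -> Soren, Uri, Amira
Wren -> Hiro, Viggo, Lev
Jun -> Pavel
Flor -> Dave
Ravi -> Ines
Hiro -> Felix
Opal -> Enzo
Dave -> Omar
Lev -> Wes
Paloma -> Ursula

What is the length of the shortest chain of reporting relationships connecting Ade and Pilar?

4

Ade is 2 levels below Kira, and Pilar is 2 levels below Kira (their lowest common manager). The shortest path runs up from Ade to Kira and back down to Pilar: 2 + 2 = 4 links.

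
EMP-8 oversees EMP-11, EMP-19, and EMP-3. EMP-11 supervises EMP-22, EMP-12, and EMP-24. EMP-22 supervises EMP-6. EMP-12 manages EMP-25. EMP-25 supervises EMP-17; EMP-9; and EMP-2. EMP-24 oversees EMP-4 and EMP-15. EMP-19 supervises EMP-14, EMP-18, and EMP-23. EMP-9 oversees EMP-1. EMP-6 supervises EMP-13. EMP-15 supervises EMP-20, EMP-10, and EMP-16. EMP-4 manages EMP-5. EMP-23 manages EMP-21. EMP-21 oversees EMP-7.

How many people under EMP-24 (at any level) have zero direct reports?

4

The people in EMP-24's organization with no one reporting to them are EMP-5, EMP-16, EMP-10, EMP-20. That is 4.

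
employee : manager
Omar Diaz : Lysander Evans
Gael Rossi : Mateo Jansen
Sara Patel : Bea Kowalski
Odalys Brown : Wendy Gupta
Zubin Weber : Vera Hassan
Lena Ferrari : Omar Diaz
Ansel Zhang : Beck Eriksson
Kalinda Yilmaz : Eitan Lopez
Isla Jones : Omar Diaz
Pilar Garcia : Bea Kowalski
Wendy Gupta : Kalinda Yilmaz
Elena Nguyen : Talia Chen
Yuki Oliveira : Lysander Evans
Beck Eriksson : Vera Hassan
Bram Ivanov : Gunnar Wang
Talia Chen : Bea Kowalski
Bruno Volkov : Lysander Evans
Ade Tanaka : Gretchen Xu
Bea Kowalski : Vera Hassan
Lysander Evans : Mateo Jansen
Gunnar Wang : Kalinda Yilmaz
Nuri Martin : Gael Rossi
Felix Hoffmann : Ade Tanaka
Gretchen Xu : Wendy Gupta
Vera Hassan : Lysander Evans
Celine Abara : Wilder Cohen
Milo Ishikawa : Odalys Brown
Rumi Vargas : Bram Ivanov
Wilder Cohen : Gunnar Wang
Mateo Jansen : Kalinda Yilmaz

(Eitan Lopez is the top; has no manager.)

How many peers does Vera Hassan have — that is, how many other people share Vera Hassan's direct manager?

3

Vera Hassan reports to Lysander Evans. Lysander Evans's other direct reports are Bruno Volkov, Omar Diaz, Yuki Oliveira — 3 peers.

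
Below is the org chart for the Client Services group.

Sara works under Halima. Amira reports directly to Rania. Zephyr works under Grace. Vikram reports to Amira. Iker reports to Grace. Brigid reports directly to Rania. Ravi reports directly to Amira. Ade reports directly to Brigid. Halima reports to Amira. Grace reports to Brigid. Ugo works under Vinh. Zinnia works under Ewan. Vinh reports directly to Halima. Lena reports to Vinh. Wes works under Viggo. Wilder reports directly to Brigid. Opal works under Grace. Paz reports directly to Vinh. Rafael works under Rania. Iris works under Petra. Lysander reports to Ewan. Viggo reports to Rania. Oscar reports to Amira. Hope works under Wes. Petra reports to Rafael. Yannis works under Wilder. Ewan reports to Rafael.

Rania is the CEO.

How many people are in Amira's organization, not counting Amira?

9

Amira directly manages Halima, Oscar, Vikram, Ravi. Under Halima: Sara, Vinh, Lena, Paz, Ugo (5). Oscar has no reports. Vikram has no reports. Ravi has no reports. So Amira's organization is 4 direct reports plus everyone under them: 6 + 1 + 1 + 1 = 9.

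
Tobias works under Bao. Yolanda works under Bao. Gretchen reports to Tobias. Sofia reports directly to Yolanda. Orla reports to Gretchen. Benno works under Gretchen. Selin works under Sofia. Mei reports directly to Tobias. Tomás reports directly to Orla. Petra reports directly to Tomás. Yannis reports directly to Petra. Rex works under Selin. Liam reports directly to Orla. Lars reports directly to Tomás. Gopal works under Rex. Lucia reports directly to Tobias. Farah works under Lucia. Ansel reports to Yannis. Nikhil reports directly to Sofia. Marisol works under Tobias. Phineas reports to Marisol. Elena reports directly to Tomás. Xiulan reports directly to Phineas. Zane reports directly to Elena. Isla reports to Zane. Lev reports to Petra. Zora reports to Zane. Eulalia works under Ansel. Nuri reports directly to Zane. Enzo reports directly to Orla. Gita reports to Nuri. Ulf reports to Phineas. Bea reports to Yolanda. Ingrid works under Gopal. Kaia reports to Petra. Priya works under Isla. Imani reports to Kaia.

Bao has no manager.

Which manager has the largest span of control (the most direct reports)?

Direct-report counts: Bao has 2; Yolanda has 2; Sofia has 2; Selin has 1; Rex has 1; Gopal has 1; Tobias has 4; Marisol has 1; Phineas has 2; Lucia has 1; Gretchen has 2; Orla has 3; Tomás has 3; Elena has 1; Zane has 3; Nuri has 1; Isla has 1; Petra has 3; Kaia has 1; Yannis has 1; Ansel has 1. The largest is 4, held by Tobias.

Tobias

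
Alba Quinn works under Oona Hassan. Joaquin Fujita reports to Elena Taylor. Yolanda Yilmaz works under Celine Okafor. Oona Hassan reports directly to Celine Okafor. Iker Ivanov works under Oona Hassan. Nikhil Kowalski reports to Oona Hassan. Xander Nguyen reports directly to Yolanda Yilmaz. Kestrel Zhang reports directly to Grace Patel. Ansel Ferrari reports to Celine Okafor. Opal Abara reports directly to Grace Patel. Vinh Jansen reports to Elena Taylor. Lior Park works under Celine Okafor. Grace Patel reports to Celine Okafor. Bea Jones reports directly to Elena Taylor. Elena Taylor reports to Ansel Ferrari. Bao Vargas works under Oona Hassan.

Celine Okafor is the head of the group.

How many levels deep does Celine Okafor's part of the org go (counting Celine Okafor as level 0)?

3

The longest chain under Celine Okafor runs Celine Okafor → Ansel Ferrari → Elena Taylor → Bea Jones, which is 3 levels below Celine Okafor.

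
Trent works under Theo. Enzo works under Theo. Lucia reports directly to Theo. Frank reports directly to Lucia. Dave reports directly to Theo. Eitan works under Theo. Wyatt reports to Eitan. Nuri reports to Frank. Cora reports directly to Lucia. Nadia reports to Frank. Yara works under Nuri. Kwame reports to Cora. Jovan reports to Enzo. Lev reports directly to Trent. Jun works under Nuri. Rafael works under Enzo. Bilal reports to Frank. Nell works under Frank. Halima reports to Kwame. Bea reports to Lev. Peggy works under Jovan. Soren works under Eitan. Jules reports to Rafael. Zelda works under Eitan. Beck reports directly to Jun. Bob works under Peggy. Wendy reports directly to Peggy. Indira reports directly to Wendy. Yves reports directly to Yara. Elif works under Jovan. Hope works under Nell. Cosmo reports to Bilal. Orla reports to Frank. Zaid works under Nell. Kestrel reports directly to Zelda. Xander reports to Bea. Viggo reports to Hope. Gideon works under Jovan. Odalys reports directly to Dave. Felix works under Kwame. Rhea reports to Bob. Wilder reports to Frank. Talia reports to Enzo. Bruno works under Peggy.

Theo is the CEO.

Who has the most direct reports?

Frank

Direct-report counts: Theo has 5; Eitan has 3; Zelda has 1; Dave has 1; Lucia has 2; Cora has 1; Kwame has 2; Frank has 6; Nell has 2; Hope has 1; Bilal has 1; Nuri has 2; Jun has 1; Yara has 1; Enzo has 3; Rafael has 1; Jovan has 3; Peggy has 3; Wendy has 1; Bob has 1; Trent has 1; Lev has 1; Bea has 1. The largest is 6, held by Frank.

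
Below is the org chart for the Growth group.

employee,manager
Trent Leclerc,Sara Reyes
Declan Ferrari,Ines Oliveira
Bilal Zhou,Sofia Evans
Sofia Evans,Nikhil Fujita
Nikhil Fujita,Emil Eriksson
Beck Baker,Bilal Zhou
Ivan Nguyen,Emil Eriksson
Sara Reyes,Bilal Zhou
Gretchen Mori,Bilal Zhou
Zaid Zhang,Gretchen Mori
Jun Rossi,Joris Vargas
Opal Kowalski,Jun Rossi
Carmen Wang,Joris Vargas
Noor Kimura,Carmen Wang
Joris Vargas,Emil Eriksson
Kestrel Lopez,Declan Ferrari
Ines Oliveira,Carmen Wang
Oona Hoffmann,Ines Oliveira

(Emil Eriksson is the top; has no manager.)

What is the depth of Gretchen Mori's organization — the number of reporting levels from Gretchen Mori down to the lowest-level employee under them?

The longest chain under Gretchen Mori runs Gretchen Mori → Zaid Zhang, which is 1 level below Gretchen Mori.

1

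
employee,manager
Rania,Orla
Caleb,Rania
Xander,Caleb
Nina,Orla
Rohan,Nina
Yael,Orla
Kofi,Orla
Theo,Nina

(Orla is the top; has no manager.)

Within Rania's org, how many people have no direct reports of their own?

The only person in Rania's organization with no one reporting to them is Xander. That is 1.

1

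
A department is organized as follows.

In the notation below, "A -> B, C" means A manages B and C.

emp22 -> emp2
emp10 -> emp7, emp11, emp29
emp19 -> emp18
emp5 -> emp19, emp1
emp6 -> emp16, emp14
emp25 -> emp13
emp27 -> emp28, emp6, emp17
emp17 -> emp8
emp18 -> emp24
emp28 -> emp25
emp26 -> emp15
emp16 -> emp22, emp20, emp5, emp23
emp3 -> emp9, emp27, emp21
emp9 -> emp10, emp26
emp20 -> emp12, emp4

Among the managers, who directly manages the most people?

Direct-report counts: emp3 has 3; emp27 has 3; emp17 has 1; emp6 has 2; emp16 has 4; emp5 has 2; emp19 has 1; emp18 has 1; emp20 has 2; emp22 has 1; emp28 has 1; emp25 has 1; emp9 has 2; emp26 has 1; emp10 has 3. The largest is 4, held by emp16.

emp16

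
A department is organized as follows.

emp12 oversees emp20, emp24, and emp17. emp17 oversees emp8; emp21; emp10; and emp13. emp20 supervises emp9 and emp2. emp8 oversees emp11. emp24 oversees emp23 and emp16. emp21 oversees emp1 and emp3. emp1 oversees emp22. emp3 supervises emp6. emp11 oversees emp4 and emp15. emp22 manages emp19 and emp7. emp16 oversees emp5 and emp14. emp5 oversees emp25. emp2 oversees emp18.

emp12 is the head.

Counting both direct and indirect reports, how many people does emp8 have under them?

emp8 directly manages emp11. Under emp11: emp4, emp15 (2). That's 3 in total.

3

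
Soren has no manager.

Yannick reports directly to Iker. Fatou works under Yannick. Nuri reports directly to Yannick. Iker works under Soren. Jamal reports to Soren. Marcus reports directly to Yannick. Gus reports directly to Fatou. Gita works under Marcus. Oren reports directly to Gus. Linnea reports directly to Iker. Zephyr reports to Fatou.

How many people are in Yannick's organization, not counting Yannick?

Yannick directly manages Fatou, Marcus, Nuri. Under Fatou: Zephyr, Gus, Oren (3). Under Marcus: Gita (1). Nuri has no reports. So Yannick's organization is 3 direct reports plus everyone under them: 4 + 2 + 1 = 7.

7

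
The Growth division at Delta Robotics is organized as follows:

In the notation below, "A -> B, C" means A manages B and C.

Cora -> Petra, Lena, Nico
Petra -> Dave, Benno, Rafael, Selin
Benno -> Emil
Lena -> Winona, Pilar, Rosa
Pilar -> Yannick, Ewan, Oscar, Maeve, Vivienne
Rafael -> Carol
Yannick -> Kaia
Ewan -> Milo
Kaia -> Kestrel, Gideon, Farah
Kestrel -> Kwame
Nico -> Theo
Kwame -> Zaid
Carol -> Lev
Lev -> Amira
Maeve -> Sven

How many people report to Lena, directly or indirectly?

Lena directly manages Winona, Pilar, Rosa. Winona has no reports. Under Pilar: Vivienne, Maeve, Sven, Oscar, Ewan, Milo, Yannick, Kaia, Farah, Gideon, Kestrel, Kwame, Zaid (13). Rosa has no reports. So Lena's organization is 3 direct reports plus everyone under them: 1 + 14 + 1 = 16.

16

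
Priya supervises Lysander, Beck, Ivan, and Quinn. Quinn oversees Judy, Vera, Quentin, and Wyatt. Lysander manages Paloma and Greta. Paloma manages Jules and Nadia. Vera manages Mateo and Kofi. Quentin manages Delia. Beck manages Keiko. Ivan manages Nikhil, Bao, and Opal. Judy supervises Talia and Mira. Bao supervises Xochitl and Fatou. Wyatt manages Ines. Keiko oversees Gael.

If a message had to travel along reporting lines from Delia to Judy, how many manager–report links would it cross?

3

Delia is 2 levels below Quinn, and Judy is 1 level below Quinn (their lowest common manager). The shortest path runs up from Delia to Quinn and back down to Judy: 2 + 1 = 3 links.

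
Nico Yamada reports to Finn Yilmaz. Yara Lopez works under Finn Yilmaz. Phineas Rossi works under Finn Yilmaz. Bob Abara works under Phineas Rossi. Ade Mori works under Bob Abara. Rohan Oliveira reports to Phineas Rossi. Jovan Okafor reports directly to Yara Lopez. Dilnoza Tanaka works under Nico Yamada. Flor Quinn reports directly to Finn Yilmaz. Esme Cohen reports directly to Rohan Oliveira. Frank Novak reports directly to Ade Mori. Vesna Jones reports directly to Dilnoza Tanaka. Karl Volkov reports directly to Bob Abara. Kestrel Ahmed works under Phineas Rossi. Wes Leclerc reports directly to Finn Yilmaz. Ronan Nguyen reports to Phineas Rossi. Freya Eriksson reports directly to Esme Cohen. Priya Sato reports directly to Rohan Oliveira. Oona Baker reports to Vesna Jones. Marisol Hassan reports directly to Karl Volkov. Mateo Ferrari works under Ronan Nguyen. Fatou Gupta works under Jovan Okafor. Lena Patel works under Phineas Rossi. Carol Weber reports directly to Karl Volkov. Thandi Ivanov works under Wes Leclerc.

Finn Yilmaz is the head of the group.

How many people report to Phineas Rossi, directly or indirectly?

Phineas Rossi directly manages Bob Abara, Rohan Oliveira, Kestrel Ahmed, Ronan Nguyen, Lena Patel. Under Bob Abara: Karl Volkov, Carol Weber, Marisol Hassan, Ade Mori, Frank Novak (5). Under Rohan Oliveira: Priya Sato, Esme Cohen, Freya Eriksson (3). Kestrel Ahmed has no reports. Under Ronan Nguyen: Mateo Ferrari (1). Lena Patel has no reports. So Phineas Rossi's organization is 5 direct reports plus everyone under them: 6 + 4 + 1 + 2 + 1 = 14.

14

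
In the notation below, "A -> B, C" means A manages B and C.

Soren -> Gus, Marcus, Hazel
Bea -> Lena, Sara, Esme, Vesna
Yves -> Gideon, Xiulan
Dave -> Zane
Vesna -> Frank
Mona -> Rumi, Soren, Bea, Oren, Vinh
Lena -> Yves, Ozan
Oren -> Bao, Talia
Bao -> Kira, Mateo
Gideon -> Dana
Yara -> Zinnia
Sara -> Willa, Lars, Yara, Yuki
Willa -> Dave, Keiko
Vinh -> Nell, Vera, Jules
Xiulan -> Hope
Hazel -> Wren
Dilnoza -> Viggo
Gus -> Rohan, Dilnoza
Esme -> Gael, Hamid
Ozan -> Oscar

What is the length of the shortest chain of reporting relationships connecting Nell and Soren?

3

Nell is 2 levels below Mona, and Soren is 1 level below Mona (their lowest common manager). The shortest path runs up from Nell to Mona and back down to Soren: 2 + 1 = 3 links.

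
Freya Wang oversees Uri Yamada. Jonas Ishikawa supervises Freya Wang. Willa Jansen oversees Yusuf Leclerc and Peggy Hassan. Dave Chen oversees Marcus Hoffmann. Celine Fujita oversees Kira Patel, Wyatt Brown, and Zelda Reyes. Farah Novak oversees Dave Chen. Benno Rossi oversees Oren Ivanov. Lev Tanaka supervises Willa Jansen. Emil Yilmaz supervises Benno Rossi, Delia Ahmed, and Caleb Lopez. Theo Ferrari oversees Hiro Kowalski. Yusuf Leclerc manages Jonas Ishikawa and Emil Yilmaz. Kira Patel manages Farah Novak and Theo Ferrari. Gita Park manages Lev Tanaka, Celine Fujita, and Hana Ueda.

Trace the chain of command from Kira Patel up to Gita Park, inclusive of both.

Kira Patel -> Celine Fujita -> Gita Park

Kira Patel reports to Celine Fujita. Celine Fujita reports to Gita Park. Gita Park is at the top.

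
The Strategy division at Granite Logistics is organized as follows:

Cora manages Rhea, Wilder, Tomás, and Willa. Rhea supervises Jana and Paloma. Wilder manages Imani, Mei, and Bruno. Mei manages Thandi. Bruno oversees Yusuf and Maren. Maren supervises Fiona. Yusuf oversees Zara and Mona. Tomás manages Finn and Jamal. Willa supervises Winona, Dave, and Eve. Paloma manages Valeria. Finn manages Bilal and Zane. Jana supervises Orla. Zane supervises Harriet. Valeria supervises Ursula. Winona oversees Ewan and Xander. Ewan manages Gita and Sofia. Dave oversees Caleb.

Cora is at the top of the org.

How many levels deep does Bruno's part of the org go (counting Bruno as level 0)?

The longest chain under Bruno runs Bruno → Yusuf → Mona, which is 2 levels below Bruno.

2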